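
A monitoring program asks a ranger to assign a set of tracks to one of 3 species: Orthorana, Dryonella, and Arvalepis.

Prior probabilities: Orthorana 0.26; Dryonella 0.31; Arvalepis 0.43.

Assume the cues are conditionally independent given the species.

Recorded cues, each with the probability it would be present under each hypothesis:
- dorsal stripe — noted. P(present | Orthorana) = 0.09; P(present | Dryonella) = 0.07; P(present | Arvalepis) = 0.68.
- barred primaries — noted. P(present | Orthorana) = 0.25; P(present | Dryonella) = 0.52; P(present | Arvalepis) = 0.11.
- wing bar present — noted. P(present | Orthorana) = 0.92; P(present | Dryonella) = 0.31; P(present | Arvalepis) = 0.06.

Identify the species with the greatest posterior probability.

Multiply each prior by the joint likelihood of the cue pattern:
  Orthorana: 0.26 × 0.09 × 0.25 × 0.92 = 0.005382
  Dryonella: 0.31 × 0.07 × 0.52 × 0.31 = 0.003498
  Arvalepis: 0.43 × 0.68 × 0.11 × 0.06 = 0.0019298
Normalizing constant Z = 0.005382 + 0.003498 + 0.0019298 = 0.01081.
P(Orthorana | evidence) ≈ 0.005382 / 0.01081 ≈ 0.498
P(Dryonella | evidence) ≈ 0.003498 / 0.01081 ≈ 0.324
P(Arvalepis | evidence) ≈ 0.0019298 / 0.01081 ≈ 0.179
The largest is 0.498, so Orthorana is most probable.

Orthorana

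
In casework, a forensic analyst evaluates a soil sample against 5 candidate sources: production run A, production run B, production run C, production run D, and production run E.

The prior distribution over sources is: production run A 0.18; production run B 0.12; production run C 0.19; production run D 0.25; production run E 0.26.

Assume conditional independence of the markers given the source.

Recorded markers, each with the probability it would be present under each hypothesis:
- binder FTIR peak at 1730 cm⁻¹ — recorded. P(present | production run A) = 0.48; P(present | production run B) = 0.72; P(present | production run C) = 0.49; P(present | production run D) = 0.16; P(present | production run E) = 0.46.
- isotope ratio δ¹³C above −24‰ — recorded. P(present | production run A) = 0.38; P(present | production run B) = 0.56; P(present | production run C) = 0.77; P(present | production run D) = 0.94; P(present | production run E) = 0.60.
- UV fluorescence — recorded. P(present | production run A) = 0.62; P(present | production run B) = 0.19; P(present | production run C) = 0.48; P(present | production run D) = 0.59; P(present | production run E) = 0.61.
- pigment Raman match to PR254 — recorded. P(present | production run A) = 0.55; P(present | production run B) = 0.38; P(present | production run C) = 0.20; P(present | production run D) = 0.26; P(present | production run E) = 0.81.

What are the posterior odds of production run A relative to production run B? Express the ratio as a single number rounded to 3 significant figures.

Unnormalized posterior weight (prior times the marker likelihoods) for each of the two hypotheses:
  production run A: 0.18 × 0.48 × 0.38 × 0.62 × 0.55 = 0.011196
  production run B: 0.12 × 0.72 × 0.56 × 0.19 × 0.38 = 0.0034933
Odds(production run A : production run B) = 0.011196 / 0.0034933 ≈ 3.20.

3.20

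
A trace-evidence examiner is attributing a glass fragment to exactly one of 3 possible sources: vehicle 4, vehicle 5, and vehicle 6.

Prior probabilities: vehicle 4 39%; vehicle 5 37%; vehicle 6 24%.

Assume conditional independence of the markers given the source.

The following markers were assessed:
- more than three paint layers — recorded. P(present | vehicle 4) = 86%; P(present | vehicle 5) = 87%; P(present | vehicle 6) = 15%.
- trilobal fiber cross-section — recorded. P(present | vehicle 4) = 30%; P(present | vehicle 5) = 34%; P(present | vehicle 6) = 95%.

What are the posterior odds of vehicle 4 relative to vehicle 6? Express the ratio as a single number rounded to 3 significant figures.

The normalizing constant cancels in an odds ratio, so compute prior × likelihood for the two hypotheses only:
  vehicle 4: 0.39 × 0.86 × 0.30 = 0.10062
  vehicle 6: 0.24 × 0.15 × 0.95 = 0.0342
Odds(vehicle 4 : vehicle 6) = 0.10062 / 0.0342 ≈ 2.94.

2.94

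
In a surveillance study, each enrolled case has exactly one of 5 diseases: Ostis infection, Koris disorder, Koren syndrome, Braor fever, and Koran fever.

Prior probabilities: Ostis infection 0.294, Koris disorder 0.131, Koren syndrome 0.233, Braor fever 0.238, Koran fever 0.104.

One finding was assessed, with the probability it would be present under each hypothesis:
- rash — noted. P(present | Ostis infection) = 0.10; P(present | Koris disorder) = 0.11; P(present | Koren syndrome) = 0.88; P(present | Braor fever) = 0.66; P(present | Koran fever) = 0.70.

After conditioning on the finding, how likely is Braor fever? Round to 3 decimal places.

0.328

Multiply each prior by the likelihood of the finding:
  Ostis infection: 0.294 × 0.10 = 0.0294
  Koris disorder: 0.131 × 0.11 = 0.01441
  Koren syndrome: 0.233 × 0.88 = 0.20504
  Braor fever: 0.238 × 0.66 = 0.15708
  Koran fever: 0.104 × 0.70 = 0.0728
Marginal likelihood of the evidence = 0.47873.
P(Braor fever | evidence) = 0.15708 / 0.47873 ≈ 0.328.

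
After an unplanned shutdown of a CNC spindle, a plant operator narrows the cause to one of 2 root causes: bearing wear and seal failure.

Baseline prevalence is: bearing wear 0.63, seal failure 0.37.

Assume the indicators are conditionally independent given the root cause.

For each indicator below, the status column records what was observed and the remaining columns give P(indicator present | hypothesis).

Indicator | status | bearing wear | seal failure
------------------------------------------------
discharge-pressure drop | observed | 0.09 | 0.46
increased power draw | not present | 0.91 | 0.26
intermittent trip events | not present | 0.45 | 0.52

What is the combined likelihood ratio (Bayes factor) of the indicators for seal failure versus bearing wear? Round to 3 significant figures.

Joint likelihood of the indicator pattern under each hypothesis (using 1 − P(present | H) for each absent indicator):
  seal failure: 0.46 × (1 − 0.26) × (1 − 0.52) = 0.16339
  bearing wear: 0.09 × (1 − 0.91) × (1 − 0.45) = 0.004455
Bayes factor = 0.16339 / 0.004455 ≈ 36.7

36.7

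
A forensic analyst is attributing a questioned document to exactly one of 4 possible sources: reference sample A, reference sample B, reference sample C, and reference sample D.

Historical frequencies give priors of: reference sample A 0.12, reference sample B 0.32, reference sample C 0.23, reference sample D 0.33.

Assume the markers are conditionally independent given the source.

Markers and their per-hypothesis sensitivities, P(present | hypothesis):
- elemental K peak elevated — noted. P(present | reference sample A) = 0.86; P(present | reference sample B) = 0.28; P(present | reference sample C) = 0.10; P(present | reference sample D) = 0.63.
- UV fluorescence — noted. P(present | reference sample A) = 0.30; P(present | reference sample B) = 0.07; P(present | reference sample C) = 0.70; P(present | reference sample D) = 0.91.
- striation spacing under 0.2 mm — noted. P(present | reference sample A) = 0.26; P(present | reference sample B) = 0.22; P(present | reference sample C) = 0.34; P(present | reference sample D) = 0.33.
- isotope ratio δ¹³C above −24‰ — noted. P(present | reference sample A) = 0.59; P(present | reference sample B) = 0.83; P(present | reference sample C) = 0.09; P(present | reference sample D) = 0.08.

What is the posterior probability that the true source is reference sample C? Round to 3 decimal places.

Multiply each prior by the joint likelihood of the marker pattern:
  reference sample A: 0.12 × 0.86 × 0.30 × 0.26 × 0.59 = 0.0047493
  reference sample B: 0.32 × 0.28 × 0.07 × 0.22 × 0.83 = 0.0011453
  reference sample C: 0.23 × 0.10 × 0.70 × 0.34 × 0.09 = 0.00049266
  reference sample D: 0.33 × 0.63 × 0.91 × 0.33 × 0.08 = 0.0049946
Marginal likelihood of the evidence = 0.011382.
P(reference sample C | evidence) = 0.00049266 / 0.011382 ≈ 0.043.

0.043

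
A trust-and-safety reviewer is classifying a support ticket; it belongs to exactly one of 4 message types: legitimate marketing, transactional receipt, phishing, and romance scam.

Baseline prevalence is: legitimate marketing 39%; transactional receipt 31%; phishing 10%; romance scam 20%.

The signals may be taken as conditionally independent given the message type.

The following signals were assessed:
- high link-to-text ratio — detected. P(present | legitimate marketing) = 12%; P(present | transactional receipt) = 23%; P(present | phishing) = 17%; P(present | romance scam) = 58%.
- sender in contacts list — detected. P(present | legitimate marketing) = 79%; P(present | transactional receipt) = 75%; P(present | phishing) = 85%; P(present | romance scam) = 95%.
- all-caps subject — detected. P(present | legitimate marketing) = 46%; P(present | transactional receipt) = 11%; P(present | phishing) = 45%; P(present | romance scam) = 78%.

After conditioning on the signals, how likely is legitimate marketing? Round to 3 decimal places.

For each hypothesis, the unnormalized posterior weight is prior × product of the signal likelihoods:
  legitimate marketing: 0.39 × 0.12 × 0.79 × 0.46 = 0.017007
  transactional receipt: 0.31 × 0.23 × 0.75 × 0.11 = 0.0058823
  phishing: 0.10 × 0.17 × 0.85 × 0.45 = 0.0065025
  romance scam: 0.20 × 0.58 × 0.95 × 0.78 = 0.085956
Normalizing constant Z = 0.017007 + 0.0058823 + 0.0065025 + 0.085956 = 0.11535.
P(legitimate marketing | evidence) = 0.017007 / 0.11535 ≈ 0.147.

0.147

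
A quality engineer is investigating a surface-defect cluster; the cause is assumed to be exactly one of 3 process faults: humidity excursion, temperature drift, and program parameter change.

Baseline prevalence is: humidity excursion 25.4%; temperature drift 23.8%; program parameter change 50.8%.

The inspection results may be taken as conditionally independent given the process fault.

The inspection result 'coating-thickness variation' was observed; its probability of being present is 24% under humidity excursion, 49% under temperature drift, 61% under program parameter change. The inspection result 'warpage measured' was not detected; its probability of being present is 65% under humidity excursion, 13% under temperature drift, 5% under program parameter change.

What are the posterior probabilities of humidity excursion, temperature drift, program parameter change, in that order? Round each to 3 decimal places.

Multiply each prior by the joint likelihood of the inspection result pattern (using 1 − P(present | H) for each absent inspection result):
  humidity excursion: 0.254 × 0.24 × (1 − 0.65) = 0.021336
  temperature drift: 0.238 × 0.49 × (1 − 0.13) = 0.10146
  program parameter change: 0.508 × 0.61 × (1 − 0.05) = 0.29439
Normalizing constant Z = 0.021336 + 0.10146 + 0.29439 = 0.41718.
P(humidity excursion | evidence) = 0.021336 / 0.41718 ≈ 0.051
P(temperature drift | evidence) = 0.10146 / 0.41718 ≈ 0.243
P(program parameter change | evidence) = 0.29439 / 0.41718 ≈ 0.706

0.051, 0.243, 0.706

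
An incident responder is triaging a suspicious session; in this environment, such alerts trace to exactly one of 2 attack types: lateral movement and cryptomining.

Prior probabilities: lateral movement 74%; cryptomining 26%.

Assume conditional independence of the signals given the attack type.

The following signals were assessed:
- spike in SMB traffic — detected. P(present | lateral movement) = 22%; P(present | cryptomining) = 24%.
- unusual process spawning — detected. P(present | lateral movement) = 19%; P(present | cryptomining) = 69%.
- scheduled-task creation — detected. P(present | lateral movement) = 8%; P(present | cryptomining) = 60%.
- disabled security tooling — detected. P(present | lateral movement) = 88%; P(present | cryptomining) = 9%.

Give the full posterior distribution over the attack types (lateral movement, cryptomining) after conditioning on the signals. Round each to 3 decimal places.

Multiply each prior by the joint likelihood of the signal pattern:
  lateral movement: 0.74 × 0.22 × 0.19 × 0.08 × 0.88 = 0.0021776
  cryptomining: 0.26 × 0.24 × 0.69 × 0.60 × 0.09 = 0.002325
The unnormalized weights sum to 0.0045026.
P(lateral movement | evidence) = 0.0021776 / 0.0045026 ≈ 0.484
P(cryptomining | evidence) = 0.002325 / 0.0045026 ≈ 0.516

0.484, 0.516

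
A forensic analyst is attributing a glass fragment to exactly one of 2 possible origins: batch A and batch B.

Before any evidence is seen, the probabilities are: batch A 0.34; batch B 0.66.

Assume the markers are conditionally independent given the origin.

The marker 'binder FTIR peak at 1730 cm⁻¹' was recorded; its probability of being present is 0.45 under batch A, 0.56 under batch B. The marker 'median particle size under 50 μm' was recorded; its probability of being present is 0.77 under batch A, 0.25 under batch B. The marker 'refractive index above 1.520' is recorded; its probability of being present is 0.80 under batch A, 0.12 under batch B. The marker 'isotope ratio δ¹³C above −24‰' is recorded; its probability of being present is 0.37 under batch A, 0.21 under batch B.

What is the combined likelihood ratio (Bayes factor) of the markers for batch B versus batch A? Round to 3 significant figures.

Joint likelihood of the marker pattern under each hypothesis:
  batch B: 0.56 × 0.25 × 0.12 × 0.21 = 0.003528
  batch A: 0.45 × 0.77 × 0.80 × 0.37 = 0.10256
Bayes factor = 0.003528 / 0.10256 ≈ 0.0344

0.0344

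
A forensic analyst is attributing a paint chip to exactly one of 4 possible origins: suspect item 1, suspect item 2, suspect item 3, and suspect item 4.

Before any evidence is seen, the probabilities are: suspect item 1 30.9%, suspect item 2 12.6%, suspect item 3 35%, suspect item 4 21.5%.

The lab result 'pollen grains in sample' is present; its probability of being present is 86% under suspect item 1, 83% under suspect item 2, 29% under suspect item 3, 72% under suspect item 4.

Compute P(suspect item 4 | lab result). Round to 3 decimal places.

For each hypothesis, the unnormalized posterior weight is prior × likelihood:
  suspect item 1: 0.309 × 0.86 = 0.26574
  suspect item 2: 0.126 × 0.83 = 0.10458
  suspect item 3: 0.350 × 0.29 = 0.1015
  suspect item 4: 0.215 × 0.72 = 0.1548
The unnormalized weights sum to 0.62662.
P(suspect item 4 | evidence) = 0.1548 / 0.62662 ≈ 0.247.

0.247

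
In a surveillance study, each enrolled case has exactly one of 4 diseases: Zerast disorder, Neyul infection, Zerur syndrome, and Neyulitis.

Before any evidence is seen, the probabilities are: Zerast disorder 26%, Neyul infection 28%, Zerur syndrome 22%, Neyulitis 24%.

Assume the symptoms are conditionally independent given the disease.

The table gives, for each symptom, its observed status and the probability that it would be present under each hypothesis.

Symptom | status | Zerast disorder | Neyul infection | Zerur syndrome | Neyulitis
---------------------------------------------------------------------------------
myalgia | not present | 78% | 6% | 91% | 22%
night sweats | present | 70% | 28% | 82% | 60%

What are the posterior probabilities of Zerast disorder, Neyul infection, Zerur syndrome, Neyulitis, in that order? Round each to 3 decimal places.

Multiply each prior by the joint likelihood of the symptom pattern (using 1 − P(present | H) for each absent symptom):
  Zerast disorder: 0.26 × (1 − 0.78) × 0.70 = 0.04004
  Neyul infection: 0.28 × (1 − 0.06) × 0.28 = 0.073696
  Zerur syndrome: 0.22 × (1 − 0.91) × 0.82 = 0.016236
  Neyulitis: 0.24 × (1 − 0.22) × 0.60 = 0.11232
The unnormalized weights sum to 0.24229.
P(Zerast disorder | evidence) = 0.04004 / 0.24229 ≈ 0.165
P(Neyul infection | evidence) = 0.073696 / 0.24229 ≈ 0.304
P(Zerur syndrome | evidence) = 0.016236 / 0.24229 ≈ 0.067
P(Neyulitis | evidence) = 0.11232 / 0.24229 ≈ 0.464

0.165, 0.304, 0.067, 0.464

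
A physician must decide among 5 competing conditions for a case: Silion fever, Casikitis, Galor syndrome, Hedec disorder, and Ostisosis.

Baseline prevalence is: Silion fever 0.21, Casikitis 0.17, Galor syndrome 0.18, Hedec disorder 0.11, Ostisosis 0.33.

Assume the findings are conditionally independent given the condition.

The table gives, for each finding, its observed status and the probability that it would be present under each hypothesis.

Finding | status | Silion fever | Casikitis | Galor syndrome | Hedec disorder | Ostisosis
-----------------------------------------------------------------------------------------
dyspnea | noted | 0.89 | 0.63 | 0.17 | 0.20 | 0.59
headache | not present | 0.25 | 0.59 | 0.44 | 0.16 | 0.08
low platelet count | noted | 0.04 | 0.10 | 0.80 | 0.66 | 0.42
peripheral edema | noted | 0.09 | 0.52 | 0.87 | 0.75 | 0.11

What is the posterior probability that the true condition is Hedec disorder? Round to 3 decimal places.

0.285

For each hypothesis, the unnormalized posterior weight is prior × product of the finding likelihoods (using 1 − P(present | H) for each absent finding):
  Silion fever: 0.21 × 0.89 × (1 − 0.25) × 0.04 × 0.09 = 0.00050463
  Casikitis: 0.17 × 0.63 × (1 − 0.59) × 0.10 × 0.52 = 0.0022834
  Galor syndrome: 0.18 × 0.17 × (1 − 0.44) × 0.80 × 0.87 = 0.011927
  Hedec disorder: 0.11 × 0.20 × (1 − 0.16) × 0.66 × 0.75 = 0.0091476
  Ostisosis: 0.33 × 0.59 × (1 − 0.08) × 0.42 × 0.11 = 0.0082755
The unnormalized weights sum to 0.032138.
P(Hedec disorder | evidence) = 0.0091476 / 0.032138 ≈ 0.285.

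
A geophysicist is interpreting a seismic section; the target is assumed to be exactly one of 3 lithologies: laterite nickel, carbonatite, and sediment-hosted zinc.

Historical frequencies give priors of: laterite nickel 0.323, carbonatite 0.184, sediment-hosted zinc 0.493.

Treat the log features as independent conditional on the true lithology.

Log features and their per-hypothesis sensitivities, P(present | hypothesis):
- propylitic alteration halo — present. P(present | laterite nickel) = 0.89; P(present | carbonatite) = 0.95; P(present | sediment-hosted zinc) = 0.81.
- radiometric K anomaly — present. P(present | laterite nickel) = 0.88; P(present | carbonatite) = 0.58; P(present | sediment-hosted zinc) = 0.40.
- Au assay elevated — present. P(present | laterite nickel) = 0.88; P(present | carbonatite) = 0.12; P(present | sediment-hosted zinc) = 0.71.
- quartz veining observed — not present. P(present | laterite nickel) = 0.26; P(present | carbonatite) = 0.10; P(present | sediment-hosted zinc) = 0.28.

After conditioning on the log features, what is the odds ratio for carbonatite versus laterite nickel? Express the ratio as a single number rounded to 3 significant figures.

0.0665

The normalizing constant cancels in an odds ratio, so compute prior × likelihood for the two hypotheses only (using 1 − P(present | H) for each absent log feature):
  carbonatite: 0.184 × 0.95 × 0.58 × 0.12 × (1 − 0.10) = 0.010949
  laterite nickel: 0.323 × 0.89 × 0.88 × 0.88 × (1 − 0.26) = 0.16474
Odds(carbonatite : laterite nickel) = 0.010949 / 0.16474 ≈ 0.0665.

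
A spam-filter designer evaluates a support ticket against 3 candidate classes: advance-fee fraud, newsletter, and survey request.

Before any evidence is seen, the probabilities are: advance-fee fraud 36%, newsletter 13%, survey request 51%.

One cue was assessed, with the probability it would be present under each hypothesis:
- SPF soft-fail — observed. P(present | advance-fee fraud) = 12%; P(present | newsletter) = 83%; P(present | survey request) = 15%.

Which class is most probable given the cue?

newsletter

For each hypothesis, the unnormalized posterior weight is prior × likelihood:
  advance-fee fraud: 0.36 × 0.12 = 0.0432
  newsletter: 0.13 × 0.83 = 0.1079
  survey request: 0.51 × 0.15 = 0.0765
The unnormalized weights sum to 0.2276.
P(advance-fee fraud | evidence) ≈ 0.0432 / 0.2276 ≈ 0.190
P(newsletter | evidence) ≈ 0.1079 / 0.2276 ≈ 0.474
P(survey request | evidence) ≈ 0.0765 / 0.2276 ≈ 0.336
The largest is 0.474, so newsletter is most probable.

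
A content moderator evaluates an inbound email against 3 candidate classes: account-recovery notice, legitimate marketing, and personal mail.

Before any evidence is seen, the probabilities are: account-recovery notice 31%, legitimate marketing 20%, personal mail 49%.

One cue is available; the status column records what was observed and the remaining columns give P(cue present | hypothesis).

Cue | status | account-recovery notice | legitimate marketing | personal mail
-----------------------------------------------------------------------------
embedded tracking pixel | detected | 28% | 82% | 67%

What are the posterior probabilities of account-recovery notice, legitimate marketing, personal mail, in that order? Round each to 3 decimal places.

Multiply each prior by the likelihood of the cue:
  account-recovery notice: 0.31 × 0.28 = 0.0868
  legitimate marketing: 0.20 × 0.82 = 0.164
  personal mail: 0.49 × 0.67 = 0.3283
The unnormalized weights sum to 0.5791.
P(account-recovery notice | evidence) = 0.0868 / 0.5791 ≈ 0.150
P(legitimate marketing | evidence) = 0.164 / 0.5791 ≈ 0.283
P(personal mail | evidence) = 0.3283 / 0.5791 ≈ 0.567

0.150, 0.283, 0.567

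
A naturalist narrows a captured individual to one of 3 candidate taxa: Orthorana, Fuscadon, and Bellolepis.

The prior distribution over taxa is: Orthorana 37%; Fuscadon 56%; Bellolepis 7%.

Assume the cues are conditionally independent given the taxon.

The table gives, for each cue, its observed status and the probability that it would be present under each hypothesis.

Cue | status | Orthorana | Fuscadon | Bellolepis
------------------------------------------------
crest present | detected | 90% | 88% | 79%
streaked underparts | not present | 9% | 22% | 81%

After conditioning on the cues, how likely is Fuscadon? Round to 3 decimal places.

Multiply each prior by the joint likelihood of the cue pattern (using 1 − P(present | H) for each absent cue):
  Orthorana: 0.37 × 0.90 × (1 − 0.09) = 0.30303
  Fuscadon: 0.56 × 0.88 × (1 − 0.22) = 0.38438
  Bellolepis: 0.07 × 0.79 × (1 − 0.81) = 0.010507
Marginal likelihood of the evidence = 0.69792.
P(Fuscadon | evidence) = 0.38438 / 0.69792 ≈ 0.551.

0.551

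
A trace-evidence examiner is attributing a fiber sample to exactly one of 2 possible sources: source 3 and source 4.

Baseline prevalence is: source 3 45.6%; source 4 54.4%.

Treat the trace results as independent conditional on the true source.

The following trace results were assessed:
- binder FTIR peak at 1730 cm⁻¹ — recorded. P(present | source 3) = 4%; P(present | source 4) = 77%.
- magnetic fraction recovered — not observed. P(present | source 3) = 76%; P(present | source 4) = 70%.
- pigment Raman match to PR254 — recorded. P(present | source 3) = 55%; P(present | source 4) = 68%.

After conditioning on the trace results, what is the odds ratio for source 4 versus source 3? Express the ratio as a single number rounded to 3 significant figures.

35.5

The normalizing constant cancels in an odds ratio, so compute prior × likelihood for the two hypotheses only (using 1 − P(present | H) for each absent trace result):
  source 4: 0.544 × 0.77 × (1 − 0.70) × 0.68 = 0.085452
  source 3: 0.456 × 0.04 × (1 − 0.76) × 0.55 = 0.0024077
Odds(source 4 : source 3) = 0.085452 / 0.0024077 ≈ 35.5.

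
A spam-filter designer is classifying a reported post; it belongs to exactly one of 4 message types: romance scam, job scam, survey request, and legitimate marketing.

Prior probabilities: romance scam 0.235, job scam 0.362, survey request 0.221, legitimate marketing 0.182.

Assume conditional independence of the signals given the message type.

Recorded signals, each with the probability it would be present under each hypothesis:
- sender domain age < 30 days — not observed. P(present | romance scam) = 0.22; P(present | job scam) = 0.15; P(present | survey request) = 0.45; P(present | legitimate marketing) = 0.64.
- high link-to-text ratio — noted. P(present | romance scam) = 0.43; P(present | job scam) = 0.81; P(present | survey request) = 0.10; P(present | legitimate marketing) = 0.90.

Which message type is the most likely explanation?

By Bayes' rule with conditional independence, the unnormalized weight for each hypothesis is prior × ∏ likelihoods (using 1 − P(present | H) for each absent signal):
  romance scam: 0.235 × (1 − 0.22) × 0.43 = 0.078819
  job scam: 0.362 × (1 − 0.15) × 0.81 = 0.24924
  survey request: 0.221 × (1 − 0.45) × 0.10 = 0.012155
  legitimate marketing: 0.182 × (1 − 0.64) × 0.90 = 0.058968
Marginal likelihood of the evidence = 0.39918.
P(romance scam | evidence) ≈ 0.078819 / 0.39918 ≈ 0.197
P(job scam | evidence) ≈ 0.24924 / 0.39918 ≈ 0.624
P(survey request | evidence) ≈ 0.012155 / 0.39918 ≈ 0.030
P(legitimate marketing | evidence) ≈ 0.058968 / 0.39918 ≈ 0.148
The largest is 0.624, so job scam is most probable.

job scam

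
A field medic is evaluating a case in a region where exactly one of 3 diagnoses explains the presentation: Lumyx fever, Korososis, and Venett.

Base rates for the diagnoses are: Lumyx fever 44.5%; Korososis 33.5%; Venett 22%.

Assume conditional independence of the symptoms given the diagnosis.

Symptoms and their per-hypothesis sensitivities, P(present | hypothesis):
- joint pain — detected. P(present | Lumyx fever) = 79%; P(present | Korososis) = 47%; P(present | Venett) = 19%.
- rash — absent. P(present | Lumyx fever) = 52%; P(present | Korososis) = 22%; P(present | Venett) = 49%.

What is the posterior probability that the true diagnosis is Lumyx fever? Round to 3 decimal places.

By Bayes' rule with conditional independence, the unnormalized weight for each hypothesis is prior × ∏ likelihoods (using 1 − P(present | H) for each absent symptom):
  Lumyx fever: 0.445 × 0.79 × (1 − 0.52) = 0.16874
  Korososis: 0.335 × 0.47 × (1 − 0.22) = 0.12281
  Venett: 0.220 × 0.19 × (1 − 0.49) = 0.021318
The unnormalized weights sum to 0.31287.
P(Lumyx fever | evidence) = 0.16874 / 0.31287 ≈ 0.539.

0.539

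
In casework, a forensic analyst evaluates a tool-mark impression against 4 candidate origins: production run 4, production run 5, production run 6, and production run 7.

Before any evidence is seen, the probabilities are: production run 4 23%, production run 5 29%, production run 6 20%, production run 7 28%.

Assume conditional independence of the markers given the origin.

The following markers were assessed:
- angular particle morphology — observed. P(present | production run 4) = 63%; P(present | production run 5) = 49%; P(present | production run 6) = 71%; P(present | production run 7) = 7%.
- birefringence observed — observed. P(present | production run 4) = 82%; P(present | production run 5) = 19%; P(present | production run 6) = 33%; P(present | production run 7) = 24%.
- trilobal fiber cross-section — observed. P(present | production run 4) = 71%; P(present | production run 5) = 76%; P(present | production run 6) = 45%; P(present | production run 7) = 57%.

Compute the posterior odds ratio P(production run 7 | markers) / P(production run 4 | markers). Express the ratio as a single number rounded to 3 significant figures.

0.0318

The normalizing constant cancels in an odds ratio, so compute prior × likelihood for the two hypotheses only:
  production run 7: 0.28 × 0.07 × 0.24 × 0.57 = 0.0026813
  production run 4: 0.23 × 0.63 × 0.82 × 0.71 = 0.084361
Odds(production run 7 : production run 4) = 0.0026813 / 0.084361 ≈ 0.0318.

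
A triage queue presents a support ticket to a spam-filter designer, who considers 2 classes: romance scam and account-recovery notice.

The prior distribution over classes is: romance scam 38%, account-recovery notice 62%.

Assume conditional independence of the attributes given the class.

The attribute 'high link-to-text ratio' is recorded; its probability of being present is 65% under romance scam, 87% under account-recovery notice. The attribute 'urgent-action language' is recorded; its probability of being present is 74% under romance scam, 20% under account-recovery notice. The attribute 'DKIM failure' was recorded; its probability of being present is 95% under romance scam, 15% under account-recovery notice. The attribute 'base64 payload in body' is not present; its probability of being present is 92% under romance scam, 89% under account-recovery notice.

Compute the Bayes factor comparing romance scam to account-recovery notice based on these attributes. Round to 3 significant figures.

Joint likelihood of the attribute pattern under each hypothesis (using 1 − P(present | H) for each absent attribute):
  romance scam: 0.65 × 0.74 × 0.95 × (1 − 0.92) = 0.036556
  account-recovery notice: 0.87 × 0.20 × 0.15 × (1 − 0.89) = 0.002871
Bayes factor = 0.036556 / 0.002871 ≈ 12.7

12.7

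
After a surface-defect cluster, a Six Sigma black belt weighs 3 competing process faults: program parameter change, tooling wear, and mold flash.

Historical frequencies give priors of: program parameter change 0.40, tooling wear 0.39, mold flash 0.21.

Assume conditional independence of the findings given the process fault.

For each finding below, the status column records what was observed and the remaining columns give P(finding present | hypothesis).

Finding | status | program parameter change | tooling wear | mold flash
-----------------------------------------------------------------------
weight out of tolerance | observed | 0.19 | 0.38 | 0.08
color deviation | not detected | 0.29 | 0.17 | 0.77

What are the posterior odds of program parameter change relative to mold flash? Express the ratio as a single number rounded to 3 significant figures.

Posterior odds equal prior odds times the likelihood ratio; only the two competing hypotheses matter (using 1 − P(present | H) for each absent finding).
  program parameter change: 0.40 × 0.19 × (1 − 0.29) = 0.05396
  mold flash: 0.21 × 0.08 × (1 − 0.77) = 0.003864
Posterior odds = 0.05396 / 0.003864 ≈ 14.0.

14.0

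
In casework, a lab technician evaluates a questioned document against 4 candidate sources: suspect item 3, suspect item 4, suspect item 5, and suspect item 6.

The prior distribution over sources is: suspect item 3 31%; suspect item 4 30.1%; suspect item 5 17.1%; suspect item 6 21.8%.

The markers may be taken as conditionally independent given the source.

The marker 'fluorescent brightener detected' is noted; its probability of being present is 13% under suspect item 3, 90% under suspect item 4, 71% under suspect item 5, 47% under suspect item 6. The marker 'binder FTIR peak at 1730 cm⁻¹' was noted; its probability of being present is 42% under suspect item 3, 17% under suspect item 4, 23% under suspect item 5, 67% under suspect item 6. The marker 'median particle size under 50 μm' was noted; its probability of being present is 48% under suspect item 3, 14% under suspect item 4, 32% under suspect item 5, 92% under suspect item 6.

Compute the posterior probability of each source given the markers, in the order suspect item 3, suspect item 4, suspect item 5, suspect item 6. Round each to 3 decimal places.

By Bayes' rule with conditional independence, the unnormalized weight for each hypothesis is prior × ∏ likelihoods:
  suspect item 3: 0.310 × 0.13 × 0.42 × 0.48 = 0.0081245
  suspect item 4: 0.301 × 0.90 × 0.17 × 0.14 = 0.0064474
  suspect item 5: 0.171 × 0.71 × 0.23 × 0.32 = 0.0089358
  suspect item 6: 0.218 × 0.47 × 0.67 × 0.92 = 0.063156
Marginal likelihood of the evidence = 0.086664.
P(suspect item 3 | evidence) = 0.0081245 / 0.086664 ≈ 0.094
P(suspect item 4 | evidence) = 0.0064474 / 0.086664 ≈ 0.074
P(suspect item 5 | evidence) = 0.0089358 / 0.086664 ≈ 0.103
P(suspect item 6 | evidence) = 0.063156 / 0.086664 ≈ 0.729

0.094, 0.074, 0.103, 0.729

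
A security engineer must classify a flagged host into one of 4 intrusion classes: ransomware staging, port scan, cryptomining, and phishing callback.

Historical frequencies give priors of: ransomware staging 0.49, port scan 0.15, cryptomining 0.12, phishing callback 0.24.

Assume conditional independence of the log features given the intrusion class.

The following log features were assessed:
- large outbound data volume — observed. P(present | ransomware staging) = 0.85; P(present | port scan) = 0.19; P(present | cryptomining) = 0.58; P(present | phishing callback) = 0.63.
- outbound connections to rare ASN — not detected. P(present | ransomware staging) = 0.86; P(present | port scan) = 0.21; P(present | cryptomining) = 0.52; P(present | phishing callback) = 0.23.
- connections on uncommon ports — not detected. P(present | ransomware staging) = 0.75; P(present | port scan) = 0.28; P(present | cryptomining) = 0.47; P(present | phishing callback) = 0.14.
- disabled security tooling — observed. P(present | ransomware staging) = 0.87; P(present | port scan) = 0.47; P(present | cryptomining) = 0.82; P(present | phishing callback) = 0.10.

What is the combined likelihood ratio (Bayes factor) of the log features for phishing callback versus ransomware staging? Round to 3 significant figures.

Joint likelihood of the log feature pattern under each hypothesis (using 1 − P(present | H) for each absent log feature):
  phishing callback: 0.63 × (1 − 0.23) × (1 − 0.14) × 0.10 = 0.041719
  ransomware staging: 0.85 × (1 − 0.86) × (1 − 0.75) × 0.87 = 0.025883
Bayes factor = 0.041719 / 0.025883 ≈ 1.61

1.61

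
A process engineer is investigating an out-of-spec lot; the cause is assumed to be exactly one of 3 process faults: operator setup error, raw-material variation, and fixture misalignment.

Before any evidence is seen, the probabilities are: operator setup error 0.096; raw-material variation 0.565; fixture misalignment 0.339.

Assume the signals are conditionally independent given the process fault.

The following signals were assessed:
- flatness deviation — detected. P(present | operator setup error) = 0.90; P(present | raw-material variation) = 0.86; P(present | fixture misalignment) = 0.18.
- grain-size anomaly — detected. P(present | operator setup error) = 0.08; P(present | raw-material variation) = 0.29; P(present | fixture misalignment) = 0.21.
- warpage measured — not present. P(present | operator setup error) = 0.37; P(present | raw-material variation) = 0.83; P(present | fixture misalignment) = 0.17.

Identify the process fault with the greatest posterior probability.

By Bayes' rule with conditional independence, the unnormalized weight for each hypothesis is prior × ∏ likelihoods (using 1 − P(present | H) for each absent signal):
  operator setup error: 0.096 × 0.90 × 0.08 × (1 − 0.37) = 0.0043546
  raw-material variation: 0.565 × 0.86 × 0.29 × (1 − 0.83) = 0.023955
  fixture misalignment: 0.339 × 0.18 × 0.21 × (1 − 0.17) = 0.010636
Normalizing constant Z = 0.0043546 + 0.023955 + 0.010636 = 0.038945.
P(operator setup error | evidence) ≈ 0.0043546 / 0.038945 ≈ 0.112
P(raw-material variation | evidence) ≈ 0.023955 / 0.038945 ≈ 0.615
P(fixture misalignment | evidence) ≈ 0.010636 / 0.038945 ≈ 0.273
The largest is 0.615, so raw-material variation is most probable.

raw-material variation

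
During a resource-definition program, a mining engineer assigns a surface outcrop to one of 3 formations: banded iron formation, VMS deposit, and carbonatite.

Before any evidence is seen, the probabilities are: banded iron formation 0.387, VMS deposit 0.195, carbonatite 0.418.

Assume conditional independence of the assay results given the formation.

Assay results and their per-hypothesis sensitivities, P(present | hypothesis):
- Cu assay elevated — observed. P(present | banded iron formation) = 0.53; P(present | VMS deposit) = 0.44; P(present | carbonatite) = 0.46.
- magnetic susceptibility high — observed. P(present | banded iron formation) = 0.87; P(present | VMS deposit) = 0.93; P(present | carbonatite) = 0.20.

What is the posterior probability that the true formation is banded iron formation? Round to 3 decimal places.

0.601

For each hypothesis, the unnormalized posterior weight is prior × product of the assay result likelihoods:
  banded iron formation: 0.387 × 0.53 × 0.87 = 0.17845
  VMS deposit: 0.195 × 0.44 × 0.93 = 0.079794
  carbonatite: 0.418 × 0.46 × 0.20 = 0.038456
Normalizing constant Z = 0.17845 + 0.079794 + 0.038456 = 0.2967.
P(banded iron formation | evidence) = 0.17845 / 0.2967 ≈ 0.601.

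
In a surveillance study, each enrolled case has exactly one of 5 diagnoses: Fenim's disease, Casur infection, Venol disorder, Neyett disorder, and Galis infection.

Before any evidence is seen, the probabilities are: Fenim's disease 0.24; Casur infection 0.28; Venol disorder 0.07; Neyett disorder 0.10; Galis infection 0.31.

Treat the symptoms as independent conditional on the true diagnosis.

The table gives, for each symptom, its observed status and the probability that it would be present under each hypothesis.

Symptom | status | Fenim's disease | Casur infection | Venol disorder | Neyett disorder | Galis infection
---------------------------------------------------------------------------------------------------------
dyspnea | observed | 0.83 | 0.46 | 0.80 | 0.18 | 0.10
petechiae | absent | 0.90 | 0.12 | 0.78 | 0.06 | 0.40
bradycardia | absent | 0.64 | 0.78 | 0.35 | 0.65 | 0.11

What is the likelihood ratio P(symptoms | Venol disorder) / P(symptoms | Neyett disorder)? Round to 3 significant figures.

Joint likelihood of the symptom pattern under each hypothesis (using 1 − P(present | H) for each absent symptom):
  Venol disorder: 0.80 × (1 − 0.78) × (1 − 0.35) = 0.1144
  Neyett disorder: 0.18 × (1 − 0.06) × (1 − 0.65) = 0.05922
Bayes factor = 0.1144 / 0.05922 ≈ 1.93

1.93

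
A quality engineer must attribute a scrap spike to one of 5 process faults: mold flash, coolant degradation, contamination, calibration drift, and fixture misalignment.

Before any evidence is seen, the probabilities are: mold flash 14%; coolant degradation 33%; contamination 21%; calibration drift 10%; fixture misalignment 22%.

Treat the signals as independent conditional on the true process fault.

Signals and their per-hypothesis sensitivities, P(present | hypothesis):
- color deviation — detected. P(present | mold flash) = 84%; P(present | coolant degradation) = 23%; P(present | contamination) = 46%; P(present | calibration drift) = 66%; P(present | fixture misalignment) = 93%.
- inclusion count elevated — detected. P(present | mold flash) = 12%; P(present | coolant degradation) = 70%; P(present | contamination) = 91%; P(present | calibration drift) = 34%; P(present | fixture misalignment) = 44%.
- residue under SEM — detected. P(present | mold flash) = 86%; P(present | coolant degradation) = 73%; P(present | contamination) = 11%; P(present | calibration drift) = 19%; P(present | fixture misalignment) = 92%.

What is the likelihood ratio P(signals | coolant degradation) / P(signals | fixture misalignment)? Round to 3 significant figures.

0.312

The Bayes factor is the ratio of the joint likelihoods of the signal pattern under the two hypotheses.
  coolant degradation: 0.23 × 0.70 × 0.73 = 0.11753
  fixture misalignment: 0.93 × 0.44 × 0.92 = 0.37646
Bayes factor = 0.11753 / 0.37646 ≈ 0.312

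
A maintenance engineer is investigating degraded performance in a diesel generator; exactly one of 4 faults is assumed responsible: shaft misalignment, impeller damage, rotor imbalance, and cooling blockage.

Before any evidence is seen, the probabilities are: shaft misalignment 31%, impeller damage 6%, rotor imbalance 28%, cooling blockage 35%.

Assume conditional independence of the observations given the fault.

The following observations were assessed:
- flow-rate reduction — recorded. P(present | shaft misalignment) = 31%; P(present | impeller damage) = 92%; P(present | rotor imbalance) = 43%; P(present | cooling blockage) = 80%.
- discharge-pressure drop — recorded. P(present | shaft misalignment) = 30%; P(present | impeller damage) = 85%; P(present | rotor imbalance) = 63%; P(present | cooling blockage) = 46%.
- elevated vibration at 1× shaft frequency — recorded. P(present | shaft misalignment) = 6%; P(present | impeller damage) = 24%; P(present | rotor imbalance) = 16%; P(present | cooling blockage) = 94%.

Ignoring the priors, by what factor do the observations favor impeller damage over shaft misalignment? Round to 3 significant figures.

The Bayes factor is the ratio of the joint likelihoods of the evidence pattern under the two hypotheses.
  impeller damage: 0.92 × 0.85 × 0.24 = 0.18768
  shaft misalignment: 0.31 × 0.30 × 0.06 = 0.00558
Bayes factor = 0.18768 / 0.00558 ≈ 33.6

33.6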